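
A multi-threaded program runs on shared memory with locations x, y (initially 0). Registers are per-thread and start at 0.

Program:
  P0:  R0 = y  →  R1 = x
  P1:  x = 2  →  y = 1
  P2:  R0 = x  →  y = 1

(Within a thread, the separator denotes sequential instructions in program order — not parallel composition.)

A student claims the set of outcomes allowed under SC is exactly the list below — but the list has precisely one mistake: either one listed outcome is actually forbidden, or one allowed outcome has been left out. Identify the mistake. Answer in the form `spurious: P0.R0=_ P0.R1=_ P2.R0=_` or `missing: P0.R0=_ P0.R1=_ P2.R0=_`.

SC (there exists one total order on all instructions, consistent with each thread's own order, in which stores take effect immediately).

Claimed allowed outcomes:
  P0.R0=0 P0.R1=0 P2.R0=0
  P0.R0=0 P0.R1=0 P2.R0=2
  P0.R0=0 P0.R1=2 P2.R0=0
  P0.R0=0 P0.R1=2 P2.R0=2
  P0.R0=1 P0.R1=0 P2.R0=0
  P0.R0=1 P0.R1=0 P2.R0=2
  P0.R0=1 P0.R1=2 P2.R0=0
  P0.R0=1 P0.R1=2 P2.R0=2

spurious: P0.R0=1 P0.R1=0 P2.R0=2

outcome vector order: (P0.R0,P0.R1,P2.R0)
SC: 7 outcomes — {0/0/0; 0/0/2; 0/2/0; 0/2/2; 1/0/0; 1/2/0; 1/2/2}
claimed∖SC = {1/0/2}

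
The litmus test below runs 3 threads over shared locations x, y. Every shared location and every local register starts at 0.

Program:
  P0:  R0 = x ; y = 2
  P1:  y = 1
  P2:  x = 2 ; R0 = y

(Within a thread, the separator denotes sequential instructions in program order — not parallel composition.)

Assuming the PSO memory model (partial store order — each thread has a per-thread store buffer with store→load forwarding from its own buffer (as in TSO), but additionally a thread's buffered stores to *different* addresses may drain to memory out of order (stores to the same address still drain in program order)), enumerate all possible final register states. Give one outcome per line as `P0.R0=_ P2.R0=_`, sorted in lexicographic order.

P0.R0=0 P2.R0=0
P0.R0=0 P2.R0=1
P0.R0=0 P2.R0=2
P0.R0=2 P2.R0=0
P0.R0=2 P2.R0=1
P0.R0=2 P2.R0=2

outcome vector order: (P0.R0,P2.R0)
|PSO outcomes| = 6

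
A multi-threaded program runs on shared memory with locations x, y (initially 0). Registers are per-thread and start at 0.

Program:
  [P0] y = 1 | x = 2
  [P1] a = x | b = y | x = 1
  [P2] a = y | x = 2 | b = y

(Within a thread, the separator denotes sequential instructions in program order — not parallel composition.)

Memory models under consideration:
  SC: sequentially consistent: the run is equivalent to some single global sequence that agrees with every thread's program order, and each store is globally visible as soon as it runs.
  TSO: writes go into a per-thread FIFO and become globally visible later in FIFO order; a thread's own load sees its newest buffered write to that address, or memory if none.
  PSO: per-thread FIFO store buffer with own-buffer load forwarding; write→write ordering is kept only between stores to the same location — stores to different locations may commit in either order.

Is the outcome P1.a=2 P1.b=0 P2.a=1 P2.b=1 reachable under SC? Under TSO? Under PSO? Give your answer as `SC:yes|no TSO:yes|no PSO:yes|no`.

outcome vector order: (P1.a,P1.b,P2.a,P2.b)
SC: 11 outcomes — {<0 0 0 0>, <0 0 0 1>, <0 0 1 1>, <0 1 0 0>, <0 1 0 1>, <0 1 1 1>, <2 0 0 0>, <2 0 0 1>, <2 1 0 0>, <2 1 0 1>, <2 1 1 1>}
TSO: 11 outcomes — {<0 0 0 0>, <0 0 0 1>, <0 0 1 1>, <0 1 0 0>, <0 1 0 1>, <0 1 1 1>, <2 0 0 0>, <2 0 0 1>, <2 1 0 0>, <2 1 0 1>, <2 1 1 1>}
PSO: 12 outcomes — {<0 0 0 0>, <0 0 0 1>, <0 0 1 1>, <0 1 0 0>, <0 1 0 1>, <0 1 1 1>, <2 0 0 0>, <2 0 0 1>, <2 0 1 1>, <2 1 0 0>, <2 1 0 1>, <2 1 1 1>}
target <2 0 1 1> ∈ {PSO}

SC:no TSO:no PSO:yes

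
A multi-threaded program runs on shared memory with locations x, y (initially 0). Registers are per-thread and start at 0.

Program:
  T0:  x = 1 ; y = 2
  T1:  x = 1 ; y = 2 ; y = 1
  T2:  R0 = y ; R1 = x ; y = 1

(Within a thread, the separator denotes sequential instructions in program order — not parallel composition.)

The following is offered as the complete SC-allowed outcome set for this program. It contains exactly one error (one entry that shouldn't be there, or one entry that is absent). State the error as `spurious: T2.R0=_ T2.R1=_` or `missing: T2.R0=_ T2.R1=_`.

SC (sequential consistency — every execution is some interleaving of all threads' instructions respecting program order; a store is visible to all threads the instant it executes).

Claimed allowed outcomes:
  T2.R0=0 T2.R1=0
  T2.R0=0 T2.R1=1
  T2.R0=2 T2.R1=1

missing: T2.R0=1 T2.R1=1

outcome vector order: (T2.R0,T2.R1)
under SC → 00; 01; 11; 21
SC∖claimed = {11}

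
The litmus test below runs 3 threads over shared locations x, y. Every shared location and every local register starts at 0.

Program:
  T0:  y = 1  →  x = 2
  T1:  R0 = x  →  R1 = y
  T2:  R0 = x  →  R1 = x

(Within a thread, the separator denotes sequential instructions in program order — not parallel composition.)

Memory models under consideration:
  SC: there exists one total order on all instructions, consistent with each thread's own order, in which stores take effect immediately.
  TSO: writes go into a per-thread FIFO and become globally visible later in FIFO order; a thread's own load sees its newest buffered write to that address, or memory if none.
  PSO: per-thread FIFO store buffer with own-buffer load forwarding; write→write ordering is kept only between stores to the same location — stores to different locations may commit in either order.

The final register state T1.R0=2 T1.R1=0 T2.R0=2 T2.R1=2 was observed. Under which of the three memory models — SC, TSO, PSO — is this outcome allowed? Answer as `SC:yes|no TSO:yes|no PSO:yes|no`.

outcome vector order: (T1.R0,T1.R1,T2.R0,T2.R1)
[SC] allowed = {<0 0 0 0>; <0 0 0 2>; <0 0 2 2>; <0 1 0 0>; <0 1 0 2>; <0 1 2 2>; <2 1 0 0>; <2 1 0 2>; <2 1 2 2>}
[TSO] allowed = {<0 0 0 0>; <0 0 0 2>; <0 0 2 2>; <0 1 0 0>; <0 1 0 2>; <0 1 2 2>; <2 1 0 0>; <2 1 0 2>; <2 1 2 2>}
[PSO] allowed = {<0 0 0 0>; <0 0 0 2>; <0 0 2 2>; <0 1 0 0>; <0 1 0 2>; <0 1 2 2>; <2 0 0 0>; <2 0 0 2>; <2 0 2 2>; <2 1 0 0>; <2 1 0 2>; <2 1 2 2>}
target <2 0 2 2> ∈ {PSO}

SC:no TSO:no PSO:yes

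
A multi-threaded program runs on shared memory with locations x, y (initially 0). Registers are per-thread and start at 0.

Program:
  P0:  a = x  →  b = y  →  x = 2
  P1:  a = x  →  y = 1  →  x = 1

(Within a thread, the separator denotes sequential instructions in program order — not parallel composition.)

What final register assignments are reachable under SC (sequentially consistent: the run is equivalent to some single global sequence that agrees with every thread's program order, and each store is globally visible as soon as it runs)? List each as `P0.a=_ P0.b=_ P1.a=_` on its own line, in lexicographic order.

P0.a=0 P0.b=0 P1.a=0
P0.a=0 P0.b=0 P1.a=2
P0.a=0 P0.b=1 P1.a=0
P0.a=1 P0.b=1 P1.a=0

outcome vector order: (P0.a,P0.b,P1.a)
|SC outcomes| = 4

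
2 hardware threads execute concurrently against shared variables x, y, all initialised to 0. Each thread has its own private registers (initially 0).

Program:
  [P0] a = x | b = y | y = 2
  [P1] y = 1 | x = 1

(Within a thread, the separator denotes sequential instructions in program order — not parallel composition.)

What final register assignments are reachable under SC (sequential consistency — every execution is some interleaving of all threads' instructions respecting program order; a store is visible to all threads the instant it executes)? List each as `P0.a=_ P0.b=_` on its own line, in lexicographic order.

outcome vector order: (P0.a,P0.b)
|SC outcomes| = 3

P0.a=0 P0.b=0
P0.a=0 P0.b=1
P0.a=1 P0.b=1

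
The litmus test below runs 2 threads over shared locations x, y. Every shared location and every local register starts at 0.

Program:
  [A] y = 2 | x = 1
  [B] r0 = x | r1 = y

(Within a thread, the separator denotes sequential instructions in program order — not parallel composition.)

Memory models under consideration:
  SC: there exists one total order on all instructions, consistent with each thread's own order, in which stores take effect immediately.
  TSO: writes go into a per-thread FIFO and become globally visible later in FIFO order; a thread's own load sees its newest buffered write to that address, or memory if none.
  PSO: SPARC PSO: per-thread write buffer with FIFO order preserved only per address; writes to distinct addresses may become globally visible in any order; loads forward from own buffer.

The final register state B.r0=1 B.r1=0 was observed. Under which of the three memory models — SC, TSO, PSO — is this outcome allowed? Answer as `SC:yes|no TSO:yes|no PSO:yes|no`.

SC:no TSO:no PSO:yes

outcome vector order: (B.r0,B.r1)
SC: 3 outcomes — {00 02 12}
TSO: 3 outcomes — {00 02 12}
PSO: 4 outcomes — {00 02 10 12}
target 10 ∈ {PSO}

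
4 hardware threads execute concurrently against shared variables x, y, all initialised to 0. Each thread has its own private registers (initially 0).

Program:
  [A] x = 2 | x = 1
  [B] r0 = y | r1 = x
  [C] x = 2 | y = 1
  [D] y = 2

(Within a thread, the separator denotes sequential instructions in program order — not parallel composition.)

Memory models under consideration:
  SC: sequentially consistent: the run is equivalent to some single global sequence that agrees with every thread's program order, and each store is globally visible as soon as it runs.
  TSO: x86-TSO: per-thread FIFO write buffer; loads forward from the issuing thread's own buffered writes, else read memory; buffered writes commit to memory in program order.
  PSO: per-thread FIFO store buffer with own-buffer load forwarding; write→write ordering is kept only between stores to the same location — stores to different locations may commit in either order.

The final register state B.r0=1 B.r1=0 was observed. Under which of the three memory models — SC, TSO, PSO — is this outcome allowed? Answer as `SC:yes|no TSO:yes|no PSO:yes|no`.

outcome vector order: (B.r0,B.r1)
SC: 8 outcomes — {(0,0); (0,1); (0,2); (1,1); (1,2); (2,0); (2,1); (2,2)}
TSO: 8 outcomes — {(0,0); (0,1); (0,2); (1,1); (1,2); (2,0); (2,1); (2,2)}
PSO: 9 outcomes — {(0,0); (0,1); (0,2); (1,0); (1,1); (1,2); (2,0); (2,1); (2,2)}
target (1,0) ∈ {PSO}

SC:no TSO:no PSO:yes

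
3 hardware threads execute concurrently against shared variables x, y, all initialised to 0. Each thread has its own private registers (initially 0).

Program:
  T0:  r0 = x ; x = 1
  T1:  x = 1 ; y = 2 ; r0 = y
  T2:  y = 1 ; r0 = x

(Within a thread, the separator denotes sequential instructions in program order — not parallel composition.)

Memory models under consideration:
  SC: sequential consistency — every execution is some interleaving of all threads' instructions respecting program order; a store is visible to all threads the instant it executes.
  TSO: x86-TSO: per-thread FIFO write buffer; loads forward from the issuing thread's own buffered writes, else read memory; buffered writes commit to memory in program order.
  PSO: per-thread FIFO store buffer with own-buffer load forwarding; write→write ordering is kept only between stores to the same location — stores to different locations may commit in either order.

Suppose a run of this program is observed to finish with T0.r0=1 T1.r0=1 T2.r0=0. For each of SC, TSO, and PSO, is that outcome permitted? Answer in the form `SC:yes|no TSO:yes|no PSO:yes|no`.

outcome vector order: (T0.r0,T1.r0,T2.r0)
SC: 6 outcomes — {011, 020, 021, 111, 120, 121}
TSO: 8 outcomes — {010, 011, 020, 021, 110, 111, 120, 121}
PSO: 8 outcomes — {010, 011, 020, 021, 110, 111, 120, 121}
target 110 ∈ {TSO,PSO}

SC:no TSO:yes PSO:yes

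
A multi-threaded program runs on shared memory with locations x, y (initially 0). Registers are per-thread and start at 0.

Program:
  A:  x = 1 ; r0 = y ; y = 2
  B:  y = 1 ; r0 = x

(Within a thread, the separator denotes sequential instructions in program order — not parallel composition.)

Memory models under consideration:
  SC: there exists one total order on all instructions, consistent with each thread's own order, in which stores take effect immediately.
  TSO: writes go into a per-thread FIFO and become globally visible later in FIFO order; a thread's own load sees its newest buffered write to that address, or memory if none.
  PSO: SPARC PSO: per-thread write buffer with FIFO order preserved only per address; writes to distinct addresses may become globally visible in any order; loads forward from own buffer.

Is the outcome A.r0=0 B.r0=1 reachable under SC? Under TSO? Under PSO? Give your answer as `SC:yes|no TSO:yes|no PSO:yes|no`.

outcome vector order: (A.r0,B.r0)
under SC → <0 1> <1 0> <1 1>
under TSO → <0 0> <0 1> <1 0> <1 1>
under PSO → <0 0> <0 1> <1 0> <1 1>
target <0 1> ∈ {SC,TSO,PSO}

SC:yes TSO:yes PSO:yes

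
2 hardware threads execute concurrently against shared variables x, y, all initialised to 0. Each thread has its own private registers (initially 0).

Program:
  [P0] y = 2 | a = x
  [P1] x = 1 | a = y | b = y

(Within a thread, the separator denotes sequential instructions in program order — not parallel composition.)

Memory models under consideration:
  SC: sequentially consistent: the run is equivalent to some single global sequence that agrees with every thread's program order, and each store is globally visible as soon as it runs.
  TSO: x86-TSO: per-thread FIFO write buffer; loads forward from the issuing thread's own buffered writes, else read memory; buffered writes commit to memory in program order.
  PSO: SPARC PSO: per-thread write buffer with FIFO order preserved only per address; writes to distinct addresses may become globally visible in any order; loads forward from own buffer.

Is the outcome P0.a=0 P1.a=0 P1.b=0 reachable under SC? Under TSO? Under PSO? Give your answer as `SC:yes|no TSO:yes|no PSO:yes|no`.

outcome vector order: (P0.a,P1.a,P1.b)
SC: 4 outcomes — {<0 2 2>, <1 0 0>, <1 0 2>, <1 2 2>}
TSO: 6 outcomes — {<0 0 0>, <0 0 2>, <0 2 2>, <1 0 0>, <1 0 2>, <1 2 2>}
PSO: 6 outcomes — {<0 0 0>, <0 0 2>, <0 2 2>, <1 0 0>, <1 0 2>, <1 2 2>}
target <0 0 0> ∈ {TSO,PSO}

SC:no TSO:yes PSO:yes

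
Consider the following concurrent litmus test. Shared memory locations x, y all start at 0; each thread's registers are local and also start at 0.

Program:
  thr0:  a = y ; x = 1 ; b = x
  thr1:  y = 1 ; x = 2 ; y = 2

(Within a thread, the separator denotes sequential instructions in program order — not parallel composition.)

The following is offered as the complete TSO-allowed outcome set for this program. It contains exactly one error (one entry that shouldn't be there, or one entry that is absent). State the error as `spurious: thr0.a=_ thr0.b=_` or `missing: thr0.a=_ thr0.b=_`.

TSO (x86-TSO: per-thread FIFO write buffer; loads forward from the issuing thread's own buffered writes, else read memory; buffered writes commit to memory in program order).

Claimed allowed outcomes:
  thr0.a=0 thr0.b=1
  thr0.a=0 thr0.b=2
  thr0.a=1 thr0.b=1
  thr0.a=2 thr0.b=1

missing: thr0.a=1 thr0.b=2

outcome vector order: (thr0.a,thr0.b)
under TSO → (0,1) (0,2) (1,1) (1,2) (2,1)
TSO∖claimed = {(1,2)}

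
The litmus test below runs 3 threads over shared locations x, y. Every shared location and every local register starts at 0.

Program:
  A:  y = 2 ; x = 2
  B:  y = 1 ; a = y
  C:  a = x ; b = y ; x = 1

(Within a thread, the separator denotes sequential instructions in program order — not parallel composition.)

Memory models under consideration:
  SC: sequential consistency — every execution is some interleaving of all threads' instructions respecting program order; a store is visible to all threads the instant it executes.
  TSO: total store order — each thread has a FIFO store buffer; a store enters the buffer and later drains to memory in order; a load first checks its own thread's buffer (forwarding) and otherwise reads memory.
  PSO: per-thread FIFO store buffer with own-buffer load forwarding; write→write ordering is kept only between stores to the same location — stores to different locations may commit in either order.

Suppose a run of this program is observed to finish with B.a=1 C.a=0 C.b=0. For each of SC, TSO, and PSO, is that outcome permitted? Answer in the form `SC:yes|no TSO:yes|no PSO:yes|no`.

SC:yes TSO:yes PSO:yes

outcome vector order: (B.a,C.a,C.b)
SC (9): <1 0 0> <1 0 1> <1 0 2> <1 2 1> <1 2 2> <2 0 0> <2 0 1> <2 0 2> <2 2 2>
TSO (9): <1 0 0> <1 0 1> <1 0 2> <1 2 1> <1 2 2> <2 0 0> <2 0 1> <2 0 2> <2 2 2>
PSO (12): <1 0 0> <1 0 1> <1 0 2> <1 2 0> <1 2 1> <1 2 2> <2 0 0> <2 0 1> <2 0 2> <2 2 0> <2 2 1> <2 2 2>
target <1 0 0> ∈ {SC,TSO,PSO}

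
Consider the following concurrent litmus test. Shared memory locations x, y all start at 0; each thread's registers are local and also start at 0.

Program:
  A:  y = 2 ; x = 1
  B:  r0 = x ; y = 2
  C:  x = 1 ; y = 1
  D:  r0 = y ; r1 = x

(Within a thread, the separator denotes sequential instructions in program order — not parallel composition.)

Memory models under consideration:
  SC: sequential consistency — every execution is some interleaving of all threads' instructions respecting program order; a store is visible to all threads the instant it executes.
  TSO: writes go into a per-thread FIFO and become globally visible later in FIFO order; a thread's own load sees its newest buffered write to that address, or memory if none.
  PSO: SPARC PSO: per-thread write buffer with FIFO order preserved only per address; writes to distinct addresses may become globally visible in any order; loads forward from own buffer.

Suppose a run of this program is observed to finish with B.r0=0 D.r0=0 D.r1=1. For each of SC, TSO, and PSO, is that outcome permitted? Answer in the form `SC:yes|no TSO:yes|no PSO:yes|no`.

SC:yes TSO:yes PSO:yes

outcome vector order: (B.r0,D.r0,D.r1)
under SC → 000 001 011 020 021 100 101 111 120 121
under TSO → 000 001 011 020 021 100 101 111 120 121
under PSO → 000 001 010 011 020 021 100 101 110 111 120 121
target 001 ∈ {SC,TSO,PSO}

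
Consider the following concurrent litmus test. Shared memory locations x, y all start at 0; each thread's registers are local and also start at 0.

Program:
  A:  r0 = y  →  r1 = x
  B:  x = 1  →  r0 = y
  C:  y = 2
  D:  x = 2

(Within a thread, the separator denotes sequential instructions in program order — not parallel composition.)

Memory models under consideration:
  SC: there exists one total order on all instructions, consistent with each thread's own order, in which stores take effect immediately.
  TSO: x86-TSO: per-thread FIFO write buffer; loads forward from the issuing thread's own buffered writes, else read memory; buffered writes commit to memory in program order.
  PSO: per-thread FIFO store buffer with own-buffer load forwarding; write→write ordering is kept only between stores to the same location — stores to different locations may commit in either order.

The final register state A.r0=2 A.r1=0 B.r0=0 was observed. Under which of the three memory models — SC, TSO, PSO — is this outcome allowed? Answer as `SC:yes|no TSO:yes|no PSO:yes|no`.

outcome vector order: (A.r0,A.r1,B.r0)
[SC] allowed = {<0 0 0>, <0 0 2>, <0 1 0>, <0 1 2>, <0 2 0>, <0 2 2>, <2 0 2>, <2 1 0>, <2 1 2>, <2 2 0>, <2 2 2>}
[TSO] allowed = {<0 0 0>, <0 0 2>, <0 1 0>, <0 1 2>, <0 2 0>, <0 2 2>, <2 0 0>, <2 0 2>, <2 1 0>, <2 1 2>, <2 2 0>, <2 2 2>}
[PSO] allowed = {<0 0 0>, <0 0 2>, <0 1 0>, <0 1 2>, <0 2 0>, <0 2 2>, <2 0 0>, <2 0 2>, <2 1 0>, <2 1 2>, <2 2 0>, <2 2 2>}
target <2 0 0> ∈ {TSO,PSO}

SC:no TSO:yes PSO:yes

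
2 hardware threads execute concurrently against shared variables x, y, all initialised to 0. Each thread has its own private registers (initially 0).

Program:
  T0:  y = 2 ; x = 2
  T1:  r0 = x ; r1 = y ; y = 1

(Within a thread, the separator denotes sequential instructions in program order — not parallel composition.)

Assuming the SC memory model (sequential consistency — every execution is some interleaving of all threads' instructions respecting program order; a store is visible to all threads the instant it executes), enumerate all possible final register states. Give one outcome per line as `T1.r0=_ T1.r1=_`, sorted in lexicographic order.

outcome vector order: (T1.r0,T1.r1)
|SC outcomes| = 3

T1.r0=0 T1.r1=0
T1.r0=0 T1.r1=2
T1.r0=2 T1.r1=2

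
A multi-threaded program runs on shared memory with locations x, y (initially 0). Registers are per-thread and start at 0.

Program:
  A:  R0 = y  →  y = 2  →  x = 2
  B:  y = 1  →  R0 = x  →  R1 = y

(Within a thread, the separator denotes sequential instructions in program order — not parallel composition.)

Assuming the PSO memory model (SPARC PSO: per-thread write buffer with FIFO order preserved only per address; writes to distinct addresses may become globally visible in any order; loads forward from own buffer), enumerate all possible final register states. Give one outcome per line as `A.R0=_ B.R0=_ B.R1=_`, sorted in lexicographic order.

A.R0=0 B.R0=0 B.R1=1
A.R0=0 B.R0=0 B.R1=2
A.R0=0 B.R0=2 B.R1=1
A.R0=0 B.R0=2 B.R1=2
A.R0=1 B.R0=0 B.R1=1
A.R0=1 B.R0=0 B.R1=2
A.R0=1 B.R0=2 B.R1=1
A.R0=1 B.R0=2 B.R1=2

outcome vector order: (A.R0,B.R0,B.R1)
|PSO outcomes| = 8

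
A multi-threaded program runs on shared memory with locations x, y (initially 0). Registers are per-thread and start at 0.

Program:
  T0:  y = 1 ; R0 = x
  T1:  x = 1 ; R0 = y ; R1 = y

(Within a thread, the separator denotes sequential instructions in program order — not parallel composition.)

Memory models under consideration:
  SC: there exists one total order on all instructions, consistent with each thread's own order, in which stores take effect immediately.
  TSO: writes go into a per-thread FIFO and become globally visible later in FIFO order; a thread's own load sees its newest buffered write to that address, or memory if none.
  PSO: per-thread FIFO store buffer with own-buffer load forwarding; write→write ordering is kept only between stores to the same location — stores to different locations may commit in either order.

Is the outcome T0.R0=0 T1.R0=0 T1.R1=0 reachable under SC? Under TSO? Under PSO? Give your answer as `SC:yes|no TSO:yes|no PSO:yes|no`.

outcome vector order: (T0.R0,T1.R0,T1.R1)
[SC] allowed = {<0 1 1>; <1 0 0>; <1 0 1>; <1 1 1>}
[TSO] allowed = {<0 0 0>; <0 0 1>; <0 1 1>; <1 0 0>; <1 0 1>; <1 1 1>}
[PSO] allowed = {<0 0 0>; <0 0 1>; <0 1 1>; <1 0 0>; <1 0 1>; <1 1 1>}
target <0 0 0> ∈ {TSO,PSO}

SC:no TSO:yes PSO:yes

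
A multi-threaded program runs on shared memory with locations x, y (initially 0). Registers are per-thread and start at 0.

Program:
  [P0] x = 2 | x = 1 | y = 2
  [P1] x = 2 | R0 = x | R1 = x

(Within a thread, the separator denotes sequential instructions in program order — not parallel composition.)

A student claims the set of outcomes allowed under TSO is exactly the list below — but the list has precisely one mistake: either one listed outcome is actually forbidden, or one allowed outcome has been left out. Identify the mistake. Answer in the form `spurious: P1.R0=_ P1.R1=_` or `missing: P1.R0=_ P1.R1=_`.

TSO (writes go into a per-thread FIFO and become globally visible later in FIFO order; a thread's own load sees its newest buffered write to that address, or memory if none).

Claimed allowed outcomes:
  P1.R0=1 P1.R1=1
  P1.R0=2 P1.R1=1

missing: P1.R0=2 P1.R1=2

outcome vector order: (P1.R0,P1.R1)
[TSO] allowed = {11, 21, 22}
TSO∖claimed = {22}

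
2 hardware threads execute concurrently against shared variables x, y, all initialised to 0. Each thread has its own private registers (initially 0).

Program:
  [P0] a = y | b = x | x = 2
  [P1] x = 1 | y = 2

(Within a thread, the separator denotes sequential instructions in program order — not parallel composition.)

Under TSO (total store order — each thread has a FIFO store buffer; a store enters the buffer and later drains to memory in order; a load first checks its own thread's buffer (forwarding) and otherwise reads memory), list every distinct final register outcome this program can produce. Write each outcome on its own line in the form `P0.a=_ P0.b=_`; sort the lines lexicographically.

outcome vector order: (P0.a,P0.b)
|TSO outcomes| = 3

P0.a=0 P0.b=0
P0.a=0 P0.b=1
P0.a=2 P0.b=1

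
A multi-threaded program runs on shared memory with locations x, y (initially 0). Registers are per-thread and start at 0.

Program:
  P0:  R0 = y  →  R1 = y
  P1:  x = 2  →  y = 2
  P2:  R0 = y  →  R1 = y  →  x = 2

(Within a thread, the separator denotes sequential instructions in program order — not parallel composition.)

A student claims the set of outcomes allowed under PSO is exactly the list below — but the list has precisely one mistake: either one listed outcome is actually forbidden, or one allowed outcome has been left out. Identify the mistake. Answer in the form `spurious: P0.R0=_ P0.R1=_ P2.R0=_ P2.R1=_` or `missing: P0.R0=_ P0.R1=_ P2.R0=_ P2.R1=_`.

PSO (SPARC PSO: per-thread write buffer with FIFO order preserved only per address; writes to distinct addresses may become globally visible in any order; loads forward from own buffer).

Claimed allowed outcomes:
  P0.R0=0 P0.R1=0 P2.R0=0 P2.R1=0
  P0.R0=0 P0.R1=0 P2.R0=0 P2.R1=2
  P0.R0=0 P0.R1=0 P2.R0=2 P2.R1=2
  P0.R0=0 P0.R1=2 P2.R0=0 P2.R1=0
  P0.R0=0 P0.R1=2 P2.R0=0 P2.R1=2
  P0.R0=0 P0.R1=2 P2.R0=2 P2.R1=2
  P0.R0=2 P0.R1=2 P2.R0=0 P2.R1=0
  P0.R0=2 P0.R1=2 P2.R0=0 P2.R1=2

outcome vector order: (P0.R0,P0.R1,P2.R0,P2.R1)
PSO: 9 outcomes — {0000, 0002, 0022, 0200, 0202, 0222, 2200, 2202, 2222}
PSO∖claimed = {2222}

missing: P0.R0=2 P0.R1=2 P2.R0=2 P2.R1=2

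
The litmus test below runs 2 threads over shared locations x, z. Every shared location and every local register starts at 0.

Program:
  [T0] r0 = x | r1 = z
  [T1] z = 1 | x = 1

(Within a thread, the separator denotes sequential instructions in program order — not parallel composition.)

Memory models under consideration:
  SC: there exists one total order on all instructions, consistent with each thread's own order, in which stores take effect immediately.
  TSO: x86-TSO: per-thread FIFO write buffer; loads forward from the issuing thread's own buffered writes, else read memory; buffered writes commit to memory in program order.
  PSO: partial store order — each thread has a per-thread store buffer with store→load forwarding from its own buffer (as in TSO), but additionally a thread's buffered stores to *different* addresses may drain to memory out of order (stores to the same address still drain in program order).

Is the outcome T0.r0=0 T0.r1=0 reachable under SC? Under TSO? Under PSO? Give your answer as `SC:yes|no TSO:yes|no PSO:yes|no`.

SC:yes TSO:yes PSO:yes

outcome vector order: (T0.r0,T0.r1)
SC (3): 00, 01, 11
TSO (3): 00, 01, 11
PSO (4): 00, 01, 10, 11
target 00 ∈ {SC,TSO,PSO}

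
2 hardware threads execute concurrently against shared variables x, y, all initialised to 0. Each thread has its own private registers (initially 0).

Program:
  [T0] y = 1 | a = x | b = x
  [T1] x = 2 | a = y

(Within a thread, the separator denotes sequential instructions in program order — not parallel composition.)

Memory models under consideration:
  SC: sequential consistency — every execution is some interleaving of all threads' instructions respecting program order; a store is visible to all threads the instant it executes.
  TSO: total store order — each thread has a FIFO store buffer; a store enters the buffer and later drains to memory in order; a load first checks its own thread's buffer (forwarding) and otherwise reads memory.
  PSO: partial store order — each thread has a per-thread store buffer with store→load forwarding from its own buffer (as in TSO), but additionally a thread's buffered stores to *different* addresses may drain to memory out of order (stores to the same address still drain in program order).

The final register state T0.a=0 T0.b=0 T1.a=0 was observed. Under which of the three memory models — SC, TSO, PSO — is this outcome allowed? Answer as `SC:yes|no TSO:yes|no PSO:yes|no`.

SC:no TSO:yes PSO:yes

outcome vector order: (T0.a,T0.b,T1.a)
SC (4): (0,0,1), (0,2,1), (2,2,0), (2,2,1)
TSO (6): (0,0,0), (0,0,1), (0,2,0), (0,2,1), (2,2,0), (2,2,1)
PSO (6): (0,0,0), (0,0,1), (0,2,0), (0,2,1), (2,2,0), (2,2,1)
target (0,0,0) ∈ {TSO,PSO}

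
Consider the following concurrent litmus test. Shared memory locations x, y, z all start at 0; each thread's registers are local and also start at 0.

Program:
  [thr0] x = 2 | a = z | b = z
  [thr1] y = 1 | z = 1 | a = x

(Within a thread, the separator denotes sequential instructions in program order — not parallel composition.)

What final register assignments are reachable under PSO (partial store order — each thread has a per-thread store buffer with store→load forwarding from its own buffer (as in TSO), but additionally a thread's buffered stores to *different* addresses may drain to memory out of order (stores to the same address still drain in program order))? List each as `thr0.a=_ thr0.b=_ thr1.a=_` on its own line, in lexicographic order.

thr0.a=0 thr0.b=0 thr1.a=0
thr0.a=0 thr0.b=0 thr1.a=2
thr0.a=0 thr0.b=1 thr1.a=0
thr0.a=0 thr0.b=1 thr1.a=2
thr0.a=1 thr0.b=1 thr1.a=0
thr0.a=1 thr0.b=1 thr1.a=2

outcome vector order: (thr0.a,thr0.b,thr1.a)
|PSO outcomes| = 6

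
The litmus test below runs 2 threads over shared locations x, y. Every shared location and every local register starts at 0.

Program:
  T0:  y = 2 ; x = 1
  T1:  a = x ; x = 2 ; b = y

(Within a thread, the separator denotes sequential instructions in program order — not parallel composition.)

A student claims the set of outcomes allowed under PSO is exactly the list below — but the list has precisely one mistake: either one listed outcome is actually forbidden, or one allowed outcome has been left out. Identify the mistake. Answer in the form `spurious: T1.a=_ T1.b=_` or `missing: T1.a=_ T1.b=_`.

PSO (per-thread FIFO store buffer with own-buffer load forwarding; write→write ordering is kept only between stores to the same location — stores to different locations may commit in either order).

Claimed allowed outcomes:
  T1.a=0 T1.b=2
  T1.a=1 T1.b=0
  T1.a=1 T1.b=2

missing: T1.a=0 T1.b=0

outcome vector order: (T1.a,T1.b)
PSO (4): (0,0); (0,2); (1,0); (1,2)
PSO∖claimed = {(0,0)}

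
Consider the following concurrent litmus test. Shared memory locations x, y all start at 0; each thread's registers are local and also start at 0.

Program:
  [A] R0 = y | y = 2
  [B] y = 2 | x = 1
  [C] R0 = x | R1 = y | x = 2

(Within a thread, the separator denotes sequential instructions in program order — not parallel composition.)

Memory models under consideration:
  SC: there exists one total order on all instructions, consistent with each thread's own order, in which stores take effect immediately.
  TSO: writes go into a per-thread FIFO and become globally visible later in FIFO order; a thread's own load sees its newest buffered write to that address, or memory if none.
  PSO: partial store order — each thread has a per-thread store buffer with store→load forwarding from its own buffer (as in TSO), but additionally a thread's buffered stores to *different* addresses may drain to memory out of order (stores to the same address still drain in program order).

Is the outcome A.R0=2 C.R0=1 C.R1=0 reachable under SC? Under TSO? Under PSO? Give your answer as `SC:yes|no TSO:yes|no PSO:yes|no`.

SC:no TSO:no PSO:yes

outcome vector order: (A.R0,C.R0,C.R1)
[SC] allowed = {000 002 012 200 202 212}
[TSO] allowed = {000 002 012 200 202 212}
[PSO] allowed = {000 002 010 012 200 202 210 212}
target 210 ∈ {PSO}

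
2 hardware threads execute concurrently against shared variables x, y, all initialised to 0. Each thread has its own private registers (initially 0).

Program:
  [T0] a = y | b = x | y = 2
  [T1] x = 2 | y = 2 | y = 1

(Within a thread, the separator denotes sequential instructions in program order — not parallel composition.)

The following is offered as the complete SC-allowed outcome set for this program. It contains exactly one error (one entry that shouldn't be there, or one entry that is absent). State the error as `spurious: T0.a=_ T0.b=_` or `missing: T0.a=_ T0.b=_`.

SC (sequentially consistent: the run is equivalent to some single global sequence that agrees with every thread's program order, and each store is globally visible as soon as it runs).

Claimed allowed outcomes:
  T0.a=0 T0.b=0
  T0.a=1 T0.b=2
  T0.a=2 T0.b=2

missing: T0.a=0 T0.b=2

outcome vector order: (T0.a,T0.b)
[SC] allowed = {<0 0>, <0 2>, <1 2>, <2 2>}
SC∖claimed = {<0 2>}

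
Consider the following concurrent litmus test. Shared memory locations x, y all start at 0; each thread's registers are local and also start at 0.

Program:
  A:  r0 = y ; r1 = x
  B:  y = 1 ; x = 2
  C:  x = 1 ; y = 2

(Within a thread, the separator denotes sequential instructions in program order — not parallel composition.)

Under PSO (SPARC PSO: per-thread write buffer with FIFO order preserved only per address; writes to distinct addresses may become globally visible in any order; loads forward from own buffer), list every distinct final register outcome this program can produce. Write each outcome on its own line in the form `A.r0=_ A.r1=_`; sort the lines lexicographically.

outcome vector order: (A.r0,A.r1)
|PSO outcomes| = 9

A.r0=0 A.r1=0
A.r0=0 A.r1=1
A.r0=0 A.r1=2
A.r0=1 A.r1=0
A.r0=1 A.r1=1
A.r0=1 A.r1=2
A.r0=2 A.r1=0
A.r0=2 A.r1=1
A.r0=2 A.r1=2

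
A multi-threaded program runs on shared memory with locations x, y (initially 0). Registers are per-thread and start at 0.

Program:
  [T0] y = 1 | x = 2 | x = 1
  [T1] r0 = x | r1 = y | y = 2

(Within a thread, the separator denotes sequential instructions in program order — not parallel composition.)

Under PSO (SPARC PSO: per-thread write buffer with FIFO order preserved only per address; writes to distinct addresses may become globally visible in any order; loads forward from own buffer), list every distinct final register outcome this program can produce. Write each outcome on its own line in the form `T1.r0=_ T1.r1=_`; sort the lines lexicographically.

T1.r0=0 T1.r1=0
T1.r0=0 T1.r1=1
T1.r0=1 T1.r1=0
T1.r0=1 T1.r1=1
T1.r0=2 T1.r1=0
T1.r0=2 T1.r1=1

outcome vector order: (T1.r0,T1.r1)
|PSO outcomes| = 6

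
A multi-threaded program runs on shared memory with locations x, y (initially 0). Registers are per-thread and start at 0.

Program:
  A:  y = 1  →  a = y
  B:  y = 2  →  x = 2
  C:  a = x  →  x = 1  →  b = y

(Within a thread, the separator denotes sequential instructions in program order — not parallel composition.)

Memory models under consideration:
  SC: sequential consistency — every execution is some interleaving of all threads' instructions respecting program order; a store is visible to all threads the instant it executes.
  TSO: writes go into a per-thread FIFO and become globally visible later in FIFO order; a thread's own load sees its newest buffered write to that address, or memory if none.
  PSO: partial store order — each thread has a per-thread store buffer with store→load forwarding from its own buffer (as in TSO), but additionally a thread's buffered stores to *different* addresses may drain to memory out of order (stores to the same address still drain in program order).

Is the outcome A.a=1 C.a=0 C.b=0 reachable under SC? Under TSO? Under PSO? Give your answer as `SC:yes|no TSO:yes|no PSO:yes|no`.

outcome vector order: (A.a,C.a,C.b)
SC (9): 100, 101, 102, 121, 122, 200, 201, 202, 222
TSO (9): 100, 101, 102, 121, 122, 200, 201, 202, 222
PSO (12): 100, 101, 102, 120, 121, 122, 200, 201, 202, 220, 221, 222
target 100 ∈ {SC,TSO,PSO}

SC:yes TSO:yes PSO:yes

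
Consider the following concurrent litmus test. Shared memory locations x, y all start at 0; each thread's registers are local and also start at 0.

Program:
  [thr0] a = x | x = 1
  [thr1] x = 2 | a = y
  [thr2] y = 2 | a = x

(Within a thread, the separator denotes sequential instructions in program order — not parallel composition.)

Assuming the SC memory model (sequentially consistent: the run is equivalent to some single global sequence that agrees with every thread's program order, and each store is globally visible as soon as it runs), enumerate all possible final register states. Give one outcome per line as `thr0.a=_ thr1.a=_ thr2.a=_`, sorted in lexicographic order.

thr0.a=0 thr1.a=0 thr2.a=1
thr0.a=0 thr1.a=0 thr2.a=2
thr0.a=0 thr1.a=2 thr2.a=0
thr0.a=0 thr1.a=2 thr2.a=1
thr0.a=0 thr1.a=2 thr2.a=2
thr0.a=2 thr1.a=0 thr2.a=1
thr0.a=2 thr1.a=0 thr2.a=2
thr0.a=2 thr1.a=2 thr2.a=0
thr0.a=2 thr1.a=2 thr2.a=1
thr0.a=2 thr1.a=2 thr2.a=2

outcome vector order: (thr0.a,thr1.a,thr2.a)
|SC outcomes| = 10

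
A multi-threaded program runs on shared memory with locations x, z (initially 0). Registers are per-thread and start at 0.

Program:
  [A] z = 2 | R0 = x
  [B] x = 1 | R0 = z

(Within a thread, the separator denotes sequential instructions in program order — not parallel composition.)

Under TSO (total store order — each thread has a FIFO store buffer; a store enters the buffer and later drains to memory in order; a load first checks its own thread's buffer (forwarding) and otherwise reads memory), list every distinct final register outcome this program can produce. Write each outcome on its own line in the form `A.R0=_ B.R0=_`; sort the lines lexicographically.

outcome vector order: (A.R0,B.R0)
|TSO outcomes| = 4

A.R0=0 B.R0=0
A.R0=0 B.R0=2
A.R0=1 B.R0=0
A.R0=1 B.R0=2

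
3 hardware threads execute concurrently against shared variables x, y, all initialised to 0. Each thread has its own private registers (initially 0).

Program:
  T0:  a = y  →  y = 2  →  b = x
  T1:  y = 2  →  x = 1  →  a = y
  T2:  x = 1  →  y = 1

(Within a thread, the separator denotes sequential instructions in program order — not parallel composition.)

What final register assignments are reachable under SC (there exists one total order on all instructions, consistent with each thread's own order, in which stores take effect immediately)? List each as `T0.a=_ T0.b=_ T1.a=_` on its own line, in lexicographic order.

T0.a=0 T0.b=0 T1.a=1
T0.a=0 T0.b=0 T1.a=2
T0.a=0 T0.b=1 T1.a=1
T0.a=0 T0.b=1 T1.a=2
T0.a=1 T0.b=1 T1.a=1
T0.a=1 T0.b=1 T1.a=2
T0.a=2 T0.b=0 T1.a=1
T0.a=2 T0.b=0 T1.a=2
T0.a=2 T0.b=1 T1.a=1
T0.a=2 T0.b=1 T1.a=2

outcome vector order: (T0.a,T0.b,T1.a)
|SC outcomes| = 10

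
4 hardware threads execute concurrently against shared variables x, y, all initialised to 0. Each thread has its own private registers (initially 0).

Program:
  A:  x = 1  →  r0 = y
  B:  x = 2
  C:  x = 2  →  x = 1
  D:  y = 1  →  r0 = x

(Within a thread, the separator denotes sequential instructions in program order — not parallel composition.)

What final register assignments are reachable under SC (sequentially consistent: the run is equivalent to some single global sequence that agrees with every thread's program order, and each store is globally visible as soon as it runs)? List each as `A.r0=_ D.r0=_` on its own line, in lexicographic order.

A.r0=0 D.r0=1
A.r0=0 D.r0=2
A.r0=1 D.r0=0
A.r0=1 D.r0=1
A.r0=1 D.r0=2

outcome vector order: (A.r0,D.r0)
|SC outcomes| = 5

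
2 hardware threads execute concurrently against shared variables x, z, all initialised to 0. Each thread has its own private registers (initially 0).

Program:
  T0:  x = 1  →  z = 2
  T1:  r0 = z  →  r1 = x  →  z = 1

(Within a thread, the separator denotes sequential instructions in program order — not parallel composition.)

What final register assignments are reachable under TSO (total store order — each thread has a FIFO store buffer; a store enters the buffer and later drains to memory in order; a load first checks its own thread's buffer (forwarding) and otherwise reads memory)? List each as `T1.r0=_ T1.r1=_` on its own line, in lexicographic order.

T1.r0=0 T1.r1=0
T1.r0=0 T1.r1=1
T1.r0=2 T1.r1=1

outcome vector order: (T1.r0,T1.r1)
|TSO outcomes| = 3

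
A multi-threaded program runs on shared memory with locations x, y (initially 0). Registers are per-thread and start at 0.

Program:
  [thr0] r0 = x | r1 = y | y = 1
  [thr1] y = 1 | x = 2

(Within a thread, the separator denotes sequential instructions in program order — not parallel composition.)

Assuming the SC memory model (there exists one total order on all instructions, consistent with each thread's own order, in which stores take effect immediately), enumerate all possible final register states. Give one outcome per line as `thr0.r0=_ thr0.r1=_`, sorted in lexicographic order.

outcome vector order: (thr0.r0,thr0.r1)
|SC outcomes| = 3

thr0.r0=0 thr0.r1=0
thr0.r0=0 thr0.r1=1
thr0.r0=2 thr0.r1=1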